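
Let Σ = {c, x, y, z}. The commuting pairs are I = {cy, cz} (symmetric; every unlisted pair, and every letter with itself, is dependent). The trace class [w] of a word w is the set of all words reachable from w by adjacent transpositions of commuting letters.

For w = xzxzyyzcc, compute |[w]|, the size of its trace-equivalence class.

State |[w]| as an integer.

#0=x has no predecessor
#1=z depends on [0:x]
#2=x depends on [1:z]
#3=z depends on [2:x]
#4=y depends on [3:z]
#5=y depends on [4:y]
#6=z depends on [5:y]
#7=c depends on [2:x]
#8=c depends on [7:c]
sources: [0:x]
N(rest) = Σ N(rest − s) over sources s of rest; N(one piece) = 1:
  size 1 → [6]=1  [8]=1
  size 2 → [5,6]=1  [6,8]=2  [7,8]=1
  size 3 → [4,5,6]=1  [5,6,8]=3  [6,7,8]=3
  size 4 → [3,4,5,6]=1  [4,5,6,8]=4  [5,6,7,8]=6
  size 5 → [3,4,5,6,8]=5  [4,5,6,7,8]=10
  size 6 → [3,4,5,6,7,8]=15
  size 7 → [2,3,4,5,6,7,8]=15
  first=0(x) contributes 15

15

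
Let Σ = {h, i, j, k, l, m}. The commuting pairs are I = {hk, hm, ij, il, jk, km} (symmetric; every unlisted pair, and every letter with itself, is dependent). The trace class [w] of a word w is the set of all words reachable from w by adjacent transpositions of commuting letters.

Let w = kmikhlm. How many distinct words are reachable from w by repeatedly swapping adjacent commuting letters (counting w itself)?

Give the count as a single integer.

piece 0:k — minimal
piece 1:m — minimal
piece 2:i rests on {0:k, 1:m}
piece 3:k rests on {2:i}
piece 4:h rests on {2:i}
piece 5:l rests on {3:k, 4:h}
piece 6:m rests on {5:l}
minimal pieces: {0:k, 1:m}
ways to finish when only these pieces remain (= sum over removing one remaining piece with nothing left below it):
  1 left: {6}→1
  2 left: {5,6}→1
  3 left: {3,5,6}→1  {4,5,6}→1
  4 left: {3,4,5,6}→2
  5 left: {2,3,4,5,6}→2
  placing 0:k first → 2 extensions
  placing 1:m first → 2 extensions
total linear extensions = 4

4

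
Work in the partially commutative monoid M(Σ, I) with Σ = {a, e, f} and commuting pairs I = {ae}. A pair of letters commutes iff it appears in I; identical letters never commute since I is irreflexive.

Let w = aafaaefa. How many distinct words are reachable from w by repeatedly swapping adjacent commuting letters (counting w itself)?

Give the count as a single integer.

0(a) covers ∅
1(a) covers 0:a
2(f) covers 1:a
3(a) covers 2:f
4(a) covers 3:a
5(e) covers 2:f
6(f) covers 4:a, 5:e
7(a) covers 6:f
floor of heap: 0:a
completions by unplaced set U, small U first (add the entries for U minus each lowest piece of U):
  |U|=1: {7}:1
  |U|=2: {6,7}:1
  |U|=3: {4,6,7}:1  {5,6,7}:1
  |U|=4: {3,4,6,7}:1  {4,5,6,7}:2
  |U|=5: {3,4,5,6,7}:3
  |U|=6: {2,3,4,5,6,7}:3
  start at 0(a): 3

3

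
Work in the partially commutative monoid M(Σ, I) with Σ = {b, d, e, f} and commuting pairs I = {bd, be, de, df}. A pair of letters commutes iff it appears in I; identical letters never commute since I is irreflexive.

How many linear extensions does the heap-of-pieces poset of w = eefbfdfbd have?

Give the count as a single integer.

36

piece 0:e — minimal
piece 1:e rests on {0:e}
piece 2:f rests on {1:e}
piece 3:b rests on {2:f}
piece 4:f rests on {3:b}
piece 5:d — minimal
piece 6:f rests on {4:f}
piece 7:b rests on {6:f}
piece 8:d rests on {5:d}
minimal pieces: {0:e, 5:d}
ways to finish when only these pieces remain (= sum over removing one remaining piece with nothing left below it):
  1 left: {7}→1  {8}→1
  2 left: {5,8}→1  {6,7}→1  {7,8}→2
  3 left: {4,6,7}→1  {5,7,8}→3  {6,7,8}→3
  4 left: {3,4,6,7}→1  {4,6,7,8}→4  {5,6,7,8}→6
  5 left: {2,3,4,6,7}→1  {3,4,6,7,8}→5  {4,5,6,7,8}→10
  6 left: {1,2,3,4,6,7}→1  {2,3,4,6,7,8}→6  {3,4,5,6,7,8}→15
  7 left: {0,1,2,3,4,6,7}→1  {1,2,3,4,6,7,8}→7  {2,3,4,5,6,7,8}→21
  placing 0:e first → 28 extensions
  placing 5:d first → 8 extensions
total linear extensions = 36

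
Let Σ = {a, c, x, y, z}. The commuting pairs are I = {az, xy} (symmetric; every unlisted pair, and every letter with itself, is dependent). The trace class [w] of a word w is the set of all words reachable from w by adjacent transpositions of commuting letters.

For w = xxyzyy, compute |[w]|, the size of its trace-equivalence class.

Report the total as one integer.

drop 0:x onto floor
drop 1:x onto {0:x}
drop 2:y onto floor
drop 3:z onto {1:x, 2:y}
drop 4:y onto {3:z}
drop 5:y onto {4:y}
ground layer = {0:x, 2:y}
drop-orders for the pieces not yet dropped (sum over which currently-grounded one goes next):
  1 to go: {5} 1
  2 to go: {4,5} 1
  3 to go: {3,4,5} 1
  4 to go: {1,3,4,5} 1  {2,3,4,5} 1
  if 0:x drops first: 2 orders
  if 2:y drops first: 1 orders
heap linearizations: 3

3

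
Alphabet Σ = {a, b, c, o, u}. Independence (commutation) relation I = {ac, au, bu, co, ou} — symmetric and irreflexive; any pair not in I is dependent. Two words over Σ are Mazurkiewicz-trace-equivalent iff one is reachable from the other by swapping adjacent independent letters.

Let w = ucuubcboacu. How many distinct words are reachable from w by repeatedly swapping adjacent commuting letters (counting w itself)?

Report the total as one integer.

0(u) covers ∅
1(c) covers 0:u
2(u) covers 1:c
3(u) covers 2:u
4(b) covers 1:c
5(c) covers 3:u, 4:b
6(b) covers 5:c
7(o) covers 6:b
8(a) covers 7:o
9(c) covers 6:b
10(u) covers 9:c
floor of heap: 0:u
completions by unplaced set U, small U first (add the entries for U minus each lowest piece of U):
  |U|=1: {8}:1  {10}:1
  |U|=2: {7,8}:1  {8,10}:2  {9,10}:1
  |U|=3: {7,8,10}:3  {8,9,10}:3
  |U|=4: {7,8,9,10}:6
  |U|=5: {6,7,8,9,10}:6
  |U|=6: {5,6,7,8,9,10}:6
  |U|=7: {3,5,6,7,8,9,10}:6  {4,5,6,7,8,9,10}:6
  |U|=8: {2,3,5,6,7,8,9,10}:6  {3,4,5,6,7,8,9,10}:12
  |U|=9: {2,3,4,5,6,7,8,9,10}:18
  start at 0(u): 18

18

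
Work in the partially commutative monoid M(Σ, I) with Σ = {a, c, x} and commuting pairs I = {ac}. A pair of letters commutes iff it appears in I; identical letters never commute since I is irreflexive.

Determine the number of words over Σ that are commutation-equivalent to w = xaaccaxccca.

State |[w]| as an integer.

40

piece 0:x — minimal
piece 1:a rests on {0:x}
piece 2:a rests on {1:a}
piece 3:c rests on {0:x}
piece 4:c rests on {3:c}
piece 5:a rests on {2:a}
piece 6:x rests on {4:c, 5:a}
piece 7:c rests on {6:x}
piece 8:c rests on {7:c}
piece 9:c rests on {8:c}
piece 10:a rests on {6:x}
minimal pieces: {0:x}
ways to finish when only these pieces remain (= sum over removing one remaining piece with nothing left below it):
  1 left: {9}→1  {10}→1
  2 left: {8,9}→1  {9,10}→2
  3 left: {7,8,9}→1  {8,9,10}→3
  4 left: {7,8,9,10}→4
  5 left: {6,7,8,9,10}→4
  6 left: {4,6,7,8,9,10}→4  {5,6,7,8,9,10}→4
  7 left: {2,5,6,7,8,9,10}→4  {3,4,6,7,8,9,10}→4  {4,5,6,7,8,9,10}→8
  8 left: {1,2,5,6,7,8,9,10}→4  {2,4,5,6,7,8,9,10}→12  {3,4,5,6,7,8,9,10}→12
  9 left: {1,2,4,5,6,7,8,9,10}→16  {2,3,4,5,6,7,8,9,10}→24
  placing 0:x first → 40 extensions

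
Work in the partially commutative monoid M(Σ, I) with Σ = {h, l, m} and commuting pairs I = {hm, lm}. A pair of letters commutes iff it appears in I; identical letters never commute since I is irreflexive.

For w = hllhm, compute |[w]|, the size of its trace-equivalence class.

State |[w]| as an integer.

0(h) covers ∅
1(l) covers 0:h
2(l) covers 1:l
3(h) covers 2:l
4(m) covers ∅
floor of heap: 0:h, 4:m
completions by unplaced set U, small U first (add the entries for U minus each lowest piece of U):
  |U|=1: {3}:1  {4}:1
  |U|=2: {2,3}:1  {3,4}:2
  |U|=3: {1,2,3}:1  {2,3,4}:3
  start at 0(h): 4
  start at 4(m): 1
sum over floor = 5

5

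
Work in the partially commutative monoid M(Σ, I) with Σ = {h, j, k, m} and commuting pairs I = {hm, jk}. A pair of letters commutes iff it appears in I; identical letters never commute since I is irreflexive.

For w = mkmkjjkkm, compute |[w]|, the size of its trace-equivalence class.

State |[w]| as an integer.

10

drop 0:m onto floor
drop 1:k onto {0:m}
drop 2:m onto {1:k}
drop 3:k onto {2:m}
drop 4:j onto {2:m}
drop 5:j onto {4:j}
drop 6:k onto {3:k}
drop 7:k onto {6:k}
drop 8:m onto {5:j, 7:k}
ground layer = {0:m}
drop-orders for the pieces not yet dropped (sum over which currently-grounded one goes next):
  1 to go: {8} 1
  2 to go: {5,8} 1  {7,8} 1
  3 to go: {4,5,8} 1  {5,7,8} 2  {6,7,8} 1
  4 to go: {3,6,7,8} 1  {4,5,7,8} 3  {5,6,7,8} 3
  5 to go: {3,5,6,7,8} 4  {4,5,6,7,8} 6
  6 to go: {3,4,5,6,7,8} 10
  7 to go: {2,3,4,5,6,7,8} 10
  if 0:m drops first: 10 orders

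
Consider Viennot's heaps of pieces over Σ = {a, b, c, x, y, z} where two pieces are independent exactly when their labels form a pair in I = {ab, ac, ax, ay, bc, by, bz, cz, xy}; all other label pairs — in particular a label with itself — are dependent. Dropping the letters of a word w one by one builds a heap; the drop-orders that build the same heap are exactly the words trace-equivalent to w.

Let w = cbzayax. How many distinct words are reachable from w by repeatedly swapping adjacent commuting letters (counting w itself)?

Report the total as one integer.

149

drop 0:c onto floor
drop 1:b onto floor
drop 2:z onto floor
drop 3:a onto {2:z}
drop 4:y onto {0:c, 2:z}
drop 5:a onto {3:a}
drop 6:x onto {0:c, 1:b, 2:z}
ground layer = {0:c, 1:b, 2:z}
drop-orders for the pieces not yet dropped (sum over which currently-grounded one goes next):
  1 to go: {4} 1  {5} 1  {6} 1
  2 to go: {1,6} 1  {3,5} 1  {4,5} 2  {4,6} 2  {5,6} 2
  3 to go: {0,4,6} 2  {1,4,6} 3  {1,5,6} 3  {3,4,5} 3  {3,5,6} 3  {4,5,6} 6
  4 to go: {0,1,4,6} 5  {0,4,5,6} 8  {1,3,5,6} 6  {1,4,5,6} 12  {3,4,5,6} 12
  5 to go: {0,1,4,5,6} 25  {0,3,4,5,6} 20  {1,3,4,5,6} 30  {2,3,4,5,6} 12
  if 0:c drops first: 42 orders
  if 1:b drops first: 32 orders
  if 2:z drops first: 75 orders
heap linearizations: 149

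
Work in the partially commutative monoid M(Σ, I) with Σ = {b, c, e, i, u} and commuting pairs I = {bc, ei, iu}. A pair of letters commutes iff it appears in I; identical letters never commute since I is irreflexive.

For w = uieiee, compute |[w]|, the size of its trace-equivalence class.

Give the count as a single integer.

drop 0:u onto floor
drop 1:i onto floor
drop 2:e onto {0:u}
drop 3:i onto {1:i}
drop 4:e onto {2:e}
drop 5:e onto {4:e}
ground layer = {0:u, 1:i}
drop-orders for the pieces not yet dropped (sum over which currently-grounded one goes next):
  1 to go: {3} 1  {5} 1
  2 to go: {1,3} 1  {3,5} 2  {4,5} 1
  3 to go: {1,3,5} 3  {2,4,5} 1  {3,4,5} 3
  4 to go: {0,2,4,5} 1  {1,3,4,5} 6  {2,3,4,5} 4
  if 0:u drops first: 10 orders
  if 1:i drops first: 5 orders
heap linearizations: 15

15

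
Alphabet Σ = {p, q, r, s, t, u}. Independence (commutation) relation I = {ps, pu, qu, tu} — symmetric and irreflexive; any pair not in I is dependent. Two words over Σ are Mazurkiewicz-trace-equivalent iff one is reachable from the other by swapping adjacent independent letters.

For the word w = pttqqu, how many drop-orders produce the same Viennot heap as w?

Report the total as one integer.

drop 0:p onto floor
drop 1:t onto {0:p}
drop 2:t onto {1:t}
drop 3:q onto {2:t}
drop 4:q onto {3:q}
drop 5:u onto floor
ground layer = {0:p, 5:u}
drop-orders for the pieces not yet dropped (sum over which currently-grounded one goes next):
  1 to go: {4} 1  {5} 1
  2 to go: {3,4} 1  {4,5} 2
  3 to go: {2,3,4} 1  {3,4,5} 3
  4 to go: {1,2,3,4} 1  {2,3,4,5} 4
  if 0:p drops first: 5 orders
  if 5:u drops first: 1 orders
heap linearizations: 6

6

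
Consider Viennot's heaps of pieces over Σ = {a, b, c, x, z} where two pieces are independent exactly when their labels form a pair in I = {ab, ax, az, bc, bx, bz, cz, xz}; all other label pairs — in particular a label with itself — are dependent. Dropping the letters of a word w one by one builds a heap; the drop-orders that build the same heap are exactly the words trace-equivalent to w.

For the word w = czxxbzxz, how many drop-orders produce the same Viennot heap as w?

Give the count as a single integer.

drop 0:c onto floor
drop 1:z onto floor
drop 2:x onto {0:c}
drop 3:x onto {2:x}
drop 4:b onto floor
drop 5:z onto {1:z}
drop 6:x onto {3:x}
drop 7:z onto {5:z}
ground layer = {0:c, 1:z, 4:b}
drop-orders for the pieces not yet dropped (sum over which currently-grounded one goes next):
  1 to go: {4} 1  {6} 1  {7} 1
  2 to go: {3,6} 1  {4,6} 2  {4,7} 2  {5,7} 1  {6,7} 2
  3 to go: {1,5,7} 1  {2,3,6} 1  {3,4,6} 3  {3,6,7} 3  {4,5,7} 3  {4,6,7} 6  {5,6,7} 3
  4 to go: {0,2,3,6} 1  {1,4,5,7} 4  {1,5,6,7} 4  {2,3,4,6} 4  {2,3,6,7} 4  {3,4,6,7} 12  {3,5,6,7} 6  {4,5,6,7} 12
  5 to go: {0,2,3,4,6} 5  {0,2,3,6,7} 5  {1,3,5,6,7} 10  {1,4,5,6,7} 20  {2,3,4,6,7} 20  {2,3,5,6,7} 10  {3,4,5,6,7} 30
  6 to go: {0,2,3,4,6,7} 30  {0,2,3,5,6,7} 15  {1,2,3,5,6,7} 20  {1,3,4,5,6,7} 60  {2,3,4,5,6,7} 60
  if 0:c drops first: 140 orders
  if 1:z drops first: 105 orders
  if 4:b drops first: 35 orders
heap linearizations: 280

280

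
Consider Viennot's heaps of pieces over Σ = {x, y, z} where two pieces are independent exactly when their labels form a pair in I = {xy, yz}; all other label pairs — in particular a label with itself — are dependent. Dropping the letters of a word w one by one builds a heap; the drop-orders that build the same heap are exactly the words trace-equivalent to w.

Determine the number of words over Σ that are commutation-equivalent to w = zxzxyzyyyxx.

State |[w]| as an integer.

330

piece 0:z — minimal
piece 1:x rests on {0:z}
piece 2:z rests on {1:x}
piece 3:x rests on {2:z}
piece 4:y — minimal
piece 5:z rests on {3:x}
piece 6:y rests on {4:y}
piece 7:y rests on {6:y}
piece 8:y rests on {7:y}
piece 9:x rests on {5:z}
piece 10:x rests on {9:x}
minimal pieces: {0:z, 4:y}
ways to finish when only these pieces remain (= sum over removing one remaining piece with nothing left below it):
  1 left: {8}→1  {10}→1
  2 left: {7,8}→1  {8,10}→2  {9,10}→1
  3 left: {5,9,10}→1  {6,7,8}→1  {7,8,10}→3  {8,9,10}→3
  4 left: {3,5,9,10}→1  {4,6,7,8}→1  {5,8,9,10}→4  {6,7,8,10}→4  {7,8,9,10}→6
  5 left: {2,3,5,9,10}→1  {3,5,8,9,10}→5  {4,6,7,8,10}→5  {5,7,8,9,10}→10  {6,7,8,9,10}→10
  6 left: {1,2,3,5,9,10}→1  {2,3,5,8,9,10}→6  {3,5,7,8,9,10}→15  {4,6,7,8,9,10}→15  {5,6,7,8,9,10}→20
  7 left: {0,1,2,3,5,9,10}→1  {1,2,3,5,8,9,10}→7  {2,3,5,7,8,9,10}→21  {3,5,6,7,8,9,10}→35  {4,5,6,7,8,9,10}→35
  8 left: {0,1,2,3,5,8,9,10}→8  {1,2,3,5,7,8,9,10}→28  {2,3,5,6,7,8,9,10}→56  {3,4,5,6,7,8,9,10}→70
  9 left: {0,1,2,3,5,7,8,9,10}→36  {1,2,3,5,6,7,8,9,10}→84  {2,3,4,5,6,7,8,9,10}→126
  placing 0:z first → 210 extensions
  placing 4:y first → 120 extensions
total linear extensions = 330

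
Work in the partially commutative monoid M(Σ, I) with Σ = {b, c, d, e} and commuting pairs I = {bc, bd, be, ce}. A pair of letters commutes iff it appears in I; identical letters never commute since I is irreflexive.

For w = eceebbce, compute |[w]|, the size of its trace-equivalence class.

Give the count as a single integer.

piece 0:e — minimal
piece 1:c — minimal
piece 2:e rests on {0:e}
piece 3:e rests on {2:e}
piece 4:b — minimal
piece 5:b rests on {4:b}
piece 6:c rests on {1:c}
piece 7:e rests on {3:e}
minimal pieces: {0:e, 1:c, 4:b}
ways to finish when only these pieces remain (= sum over removing one remaining piece with nothing left below it):
  1 left: {5}→1  {6}→1  {7}→1
  2 left: {1,6}→1  {3,7}→1  {4,5}→1  {5,6}→2  {5,7}→2  {6,7}→2
  3 left: {1,5,6}→3  {1,6,7}→3  {2,3,7}→1  {3,5,7}→3  {3,6,7}→3  {4,5,6}→3  {4,5,7}→3  {5,6,7}→6
  4 left: {0,2,3,7}→1  {1,3,6,7}→6  {1,4,5,6}→6  {1,5,6,7}→12  {2,3,5,7}→4  {2,3,6,7}→4  {3,4,5,7}→6  {3,5,6,7}→12  {4,5,6,7}→12
  5 left: {0,2,3,5,7}→5  {0,2,3,6,7}→5  {1,2,3,6,7}→10  {1,3,5,6,7}→30  {1,4,5,6,7}→30  {2,3,4,5,7}→10  {2,3,5,6,7}→20  {3,4,5,6,7}→30
  6 left: {0,1,2,3,6,7}→15  {0,2,3,4,5,7}→15  {0,2,3,5,6,7}→30  {1,2,3,5,6,7}→60  {1,3,4,5,6,7}→90  {2,3,4,5,6,7}→60
  placing 0:e first → 210 extensions
  placing 1:c first → 105 extensions
  placing 4:b first → 105 extensions
total linear extensions = 420

420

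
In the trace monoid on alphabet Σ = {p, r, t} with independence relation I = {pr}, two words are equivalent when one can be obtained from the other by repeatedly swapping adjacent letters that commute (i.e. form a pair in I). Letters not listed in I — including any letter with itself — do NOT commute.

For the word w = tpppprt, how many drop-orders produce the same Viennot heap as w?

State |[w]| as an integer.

#0=t has no predecessor
#1=p depends on [0:t]
#2=p depends on [1:p]
#3=p depends on [2:p]
#4=p depends on [3:p]
#5=r depends on [0:t]
#6=t depends on [4:p, 5:r]
sources: [0:t]
N(rest) = Σ N(rest − s) over sources s of rest; N(one piece) = 1:
  size 1 → [6]=1
  size 2 → [4,6]=1  [5,6]=1
  size 3 → [3,4,6]=1  [4,5,6]=2
  size 4 → [2,3,4,6]=1  [3,4,5,6]=3
  size 5 → [1,2,3,4,6]=1  [2,3,4,5,6]=4
  first=0(t) contributes 5

5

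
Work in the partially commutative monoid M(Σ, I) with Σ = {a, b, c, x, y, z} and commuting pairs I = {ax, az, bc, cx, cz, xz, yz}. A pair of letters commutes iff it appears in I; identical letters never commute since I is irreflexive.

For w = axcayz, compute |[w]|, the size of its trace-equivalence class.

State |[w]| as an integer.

drop 0:a onto floor
drop 1:x onto floor
drop 2:c onto {0:a}
drop 3:a onto {2:c}
drop 4:y onto {1:x, 3:a}
drop 5:z onto floor
ground layer = {0:a, 1:x, 5:z}
drop-orders for the pieces not yet dropped (sum over which currently-grounded one goes next):
  1 to go: {4} 1  {5} 1
  2 to go: {1,4} 1  {3,4} 1  {4,5} 2
  3 to go: {1,3,4} 2  {1,4,5} 3  {2,3,4} 1  {3,4,5} 3
  4 to go: {0,2,3,4} 1  {1,2,3,4} 3  {1,3,4,5} 8  {2,3,4,5} 4
  if 0:a drops first: 15 orders
  if 1:x drops first: 5 orders
  if 5:z drops first: 4 orders
heap linearizations: 24

24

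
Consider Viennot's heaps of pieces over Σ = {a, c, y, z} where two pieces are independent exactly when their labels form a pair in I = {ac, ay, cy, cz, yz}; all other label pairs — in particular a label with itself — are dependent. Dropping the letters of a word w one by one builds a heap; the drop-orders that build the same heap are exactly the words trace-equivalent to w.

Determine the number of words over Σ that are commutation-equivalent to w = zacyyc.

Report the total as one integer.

0(z) covers ∅
1(a) covers 0:z
2(c) covers ∅
3(y) covers ∅
4(y) covers 3:y
5(c) covers 2:c
floor of heap: 0:z, 2:c, 3:y
completions by unplaced set U, small U first (add the entries for U minus each lowest piece of U):
  |U|=1: {1}:1  {4}:1  {5}:1
  |U|=2: {0,1}:1  {1,4}:2  {1,5}:2  {2,5}:1  {3,4}:1  {4,5}:2
  |U|=3: {0,1,4}:3  {0,1,5}:3  {1,2,5}:3  {1,3,4}:3  {1,4,5}:6  {2,4,5}:3  {3,4,5}:3
  |U|=4: {0,1,2,5}:6  {0,1,3,4}:6  {0,1,4,5}:12  {1,2,4,5}:12  {1,3,4,5}:12  {2,3,4,5}:6
  start at 0(z): 30
  start at 2(c): 30
  start at 3(y): 30
sum over floor = 90

90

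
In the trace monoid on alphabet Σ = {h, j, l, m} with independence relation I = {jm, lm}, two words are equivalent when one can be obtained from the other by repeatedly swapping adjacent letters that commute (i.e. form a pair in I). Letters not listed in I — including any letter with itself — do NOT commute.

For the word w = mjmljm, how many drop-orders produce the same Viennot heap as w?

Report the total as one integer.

piece 0:m — minimal
piece 1:j — minimal
piece 2:m rests on {0:m}
piece 3:l rests on {1:j}
piece 4:j rests on {3:l}
piece 5:m rests on {2:m}
minimal pieces: {0:m, 1:j}
ways to finish when only these pieces remain (= sum over removing one remaining piece with nothing left below it):
  1 left: {4}→1  {5}→1
  2 left: {2,5}→1  {3,4}→1  {4,5}→2
  3 left: {0,2,5}→1  {1,3,4}→1  {2,4,5}→3  {3,4,5}→3
  4 left: {0,2,4,5}→4  {1,3,4,5}→4  {2,3,4,5}→6
  placing 0:m first → 10 extensions
  placing 1:j first → 10 extensions
total linear extensions = 20

20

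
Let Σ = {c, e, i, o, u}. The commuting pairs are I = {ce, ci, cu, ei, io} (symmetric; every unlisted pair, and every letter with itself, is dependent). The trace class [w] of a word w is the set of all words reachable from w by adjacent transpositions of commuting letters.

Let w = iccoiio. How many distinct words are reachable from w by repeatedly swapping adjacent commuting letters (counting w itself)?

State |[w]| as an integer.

piece 0:i — minimal
piece 1:c — minimal
piece 2:c rests on {1:c}
piece 3:o rests on {2:c}
piece 4:i rests on {0:i}
piece 5:i rests on {4:i}
piece 6:o rests on {3:o}
minimal pieces: {0:i, 1:c}
ways to finish when only these pieces remain (= sum over removing one remaining piece with nothing left below it):
  1 left: {5}→1  {6}→1
  2 left: {3,6}→1  {4,5}→1  {5,6}→2
  3 left: {0,4,5}→1  {2,3,6}→1  {3,5,6}→3  {4,5,6}→3
  4 left: {0,4,5,6}→4  {1,2,3,6}→1  {2,3,5,6}→4  {3,4,5,6}→6
  5 left: {0,3,4,5,6}→10  {1,2,3,5,6}→5  {2,3,4,5,6}→10
  placing 0:i first → 15 extensions
  placing 1:c first → 20 extensions
total linear extensions = 35

35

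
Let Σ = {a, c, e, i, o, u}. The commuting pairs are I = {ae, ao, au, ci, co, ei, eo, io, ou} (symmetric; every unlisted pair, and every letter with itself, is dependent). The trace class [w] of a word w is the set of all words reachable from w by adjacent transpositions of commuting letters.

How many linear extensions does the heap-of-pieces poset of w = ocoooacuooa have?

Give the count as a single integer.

924

0(o) covers ∅
1(c) covers ∅
2(o) covers 0:o
3(o) covers 2:o
4(o) covers 3:o
5(a) covers 1:c
6(c) covers 5:a
7(u) covers 6:c
8(o) covers 4:o
9(o) covers 8:o
10(a) covers 6:c
floor of heap: 0:o, 1:c
completions by unplaced set U, small U first (add the entries for U minus each lowest piece of U):
  |U|=1: {7}:1  {9}:1  {10}:1
  |U|=2: {7,9}:2  {7,10}:2  {8,9}:1  {9,10}:2
  |U|=3: {4,8,9}:1  {6,7,10}:2  {7,8,9}:3  {7,9,10}:6  {8,9,10}:3
  |U|=4: {3,4,8,9}:1  {4,7,8,9}:4  {4,8,9,10}:4  {5,6,7,10}:2  {6,7,9,10}:8  {7,8,9,10}:12
  |U|=5: {1,5,6,7,10}:2  {2,3,4,8,9}:1  {3,4,7,8,9}:5  {3,4,8,9,10}:5  {4,7,8,9,10}:20  {5,6,7,9,10}:10  {6,7,8,9,10}:20
  |U|=6: {0,2,3,4,8,9}:1  {1,5,6,7,9,10}:12  {2,3,4,7,8,9}:6  {2,3,4,8,9,10}:6  {3,4,7,8,9,10}:30  {4,6,7,8,9,10}:40  {5,6,7,8,9,10}:30
  |U|=7: {0,2,3,4,7,8,9}:7  {0,2,3,4,8,9,10}:7  {1,5,6,7,8,9,10}:42  {2,3,4,7,8,9,10}:42  {3,4,6,7,8,9,10}:70  {4,5,6,7,8,9,10}:70
  |U|=8: {0,2,3,4,7,8,9,10}:56  {1,4,5,6,7,8,9,10}:112  {2,3,4,6,7,8,9,10}:112  {3,4,5,6,7,8,9,10}:140
  |U|=9: {0,2,3,4,6,7,8,9,10}:168  {1,3,4,5,6,7,8,9,10}:252  {2,3,4,5,6,7,8,9,10}:252
  start at 0(o): 504
  start at 1(c): 420
sum over floor = 924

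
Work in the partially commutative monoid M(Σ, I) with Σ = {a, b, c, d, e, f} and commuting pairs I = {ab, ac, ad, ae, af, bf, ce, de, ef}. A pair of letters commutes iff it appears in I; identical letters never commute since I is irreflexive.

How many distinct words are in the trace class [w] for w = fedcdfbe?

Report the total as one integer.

#0=f has no predecessor
#1=e has no predecessor
#2=d depends on [0:f]
#3=c depends on [2:d]
#4=d depends on [3:c]
#5=f depends on [4:d]
#6=b depends on [1:e, 4:d]
#7=e depends on [6:b]
sources: [0:f, 1:e]
N(rest) = Σ N(rest − s) over sources s of rest; N(one piece) = 1:
  size 1 → [5]=1  [7]=1
  size 2 → [5,7]=2  [6,7]=1
  size 3 → [1,6,7]=1  [5,6,7]=3
  size 4 → [1,5,6,7]=4  [4,5,6,7]=3
  size 5 → [1,4,5,6,7]=7  [3,4,5,6,7]=3
  size 6 → [1,3,4,5,6,7]=10  [2,3,4,5,6,7]=3
  first=0(f) contributes 13
  first=1(e) contributes 3
|[w]| = 16

16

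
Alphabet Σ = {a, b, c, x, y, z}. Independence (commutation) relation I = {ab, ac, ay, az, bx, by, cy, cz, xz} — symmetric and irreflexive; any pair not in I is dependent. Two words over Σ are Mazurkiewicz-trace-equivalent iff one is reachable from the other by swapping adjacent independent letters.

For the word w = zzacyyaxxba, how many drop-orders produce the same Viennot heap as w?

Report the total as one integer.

651

0(z) covers ∅
1(z) covers 0:z
2(a) covers ∅
3(c) covers ∅
4(y) covers 1:z
5(y) covers 4:y
6(a) covers 2:a
7(x) covers 3:c, 5:y, 6:a
8(x) covers 7:x
9(b) covers 1:z, 3:c
10(a) covers 8:x
floor of heap: 0:z, 2:a, 3:c
completions by unplaced set U, small U first (add the entries for U minus each lowest piece of U):
  |U|=1: {9}:1  {10}:1
  |U|=2: {8,10}:1  {9,10}:2
  |U|=3: {7,8,10}:1  {8,9,10}:3
  |U|=4: {5,7,8,10}:1  {6,7,8,10}:1  {7,8,9,10}:4
  |U|=5: {2,6,7,8,10}:1  {3,7,8,9,10}:4  {4,5,7,8,10}:1  {5,6,7,8,10}:2  {5,7,8,9,10}:5  {6,7,8,9,10}:5
  |U|=6: {2,5,6,7,8,10}:3  {2,6,7,8,9,10}:6  {3,5,7,8,9,10}:9  {3,6,7,8,9,10}:9  {4,5,6,7,8,10}:3  {4,5,7,8,9,10}:6  {5,6,7,8,9,10}:12
  |U|=7: {1,4,5,7,8,9,10}:6  {2,3,6,7,8,9,10}:15  {2,4,5,6,7,8,10}:6  {2,5,6,7,8,9,10}:21  {3,4,5,7,8,9,10}:15  {3,5,6,7,8,9,10}:30  {4,5,6,7,8,9,10}:21
  |U|=8: {0,1,4,5,7,8,9,10}:6  {1,3,4,5,7,8,9,10}:21  {1,4,5,6,7,8,9,10}:27  {2,3,5,6,7,8,9,10}:66  {2,4,5,6,7,8,9,10}:48  {3,4,5,6,7,8,9,10}:66
  |U|=9: {0,1,3,4,5,7,8,9,10}:27  {0,1,4,5,6,7,8,9,10}:33  {1,2,4,5,6,7,8,9,10}:75  {1,3,4,5,6,7,8,9,10}:114  {2,3,4,5,6,7,8,9,10}:180
  start at 0(z): 369
  start at 2(a): 174
  start at 3(c): 108
sum over floor = 651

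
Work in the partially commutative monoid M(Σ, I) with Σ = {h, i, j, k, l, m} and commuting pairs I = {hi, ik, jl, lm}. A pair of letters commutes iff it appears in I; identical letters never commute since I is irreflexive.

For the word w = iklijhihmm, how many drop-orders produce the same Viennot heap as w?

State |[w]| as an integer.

#0=i has no predecessor
#1=k has no predecessor
#2=l depends on [0:i, 1:k]
#3=i depends on [2:l]
#4=j depends on [3:i]
#5=h depends on [4:j]
#6=i depends on [4:j]
#7=h depends on [5:h]
#8=m depends on [6:i, 7:h]
#9=m depends on [8:m]
sources: [0:i, 1:k]
N(rest) = Σ N(rest − s) over sources s of rest; N(one piece) = 1:
  size 1 → [9]=1
  size 2 → [8,9]=1
  size 3 → [6,8,9]=1  [7,8,9]=1
  size 4 → [5,7,8,9]=1  [6,7,8,9]=2
  size 5 → [5,6,7,8,9]=3
  size 6 → [4,5,6,7,8,9]=3
  size 7 → [3,4,5,6,7,8,9]=3
  size 8 → [2,3,4,5,6,7,8,9]=3
  first=0(i) contributes 3
  first=1(k) contributes 3
|[w]| = 6

6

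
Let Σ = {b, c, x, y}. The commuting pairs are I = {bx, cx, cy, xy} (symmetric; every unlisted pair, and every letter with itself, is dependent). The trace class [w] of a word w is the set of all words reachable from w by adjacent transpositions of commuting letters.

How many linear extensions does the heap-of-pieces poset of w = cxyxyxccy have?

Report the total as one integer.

drop 0:c onto floor
drop 1:x onto floor
drop 2:y onto floor
drop 3:x onto {1:x}
drop 4:y onto {2:y}
drop 5:x onto {3:x}
drop 6:c onto {0:c}
drop 7:c onto {6:c}
drop 8:y onto {4:y}
ground layer = {0:c, 1:x, 2:y}
drop-orders for the pieces not yet dropped (sum over which currently-grounded one goes next):
  1 to go: {5} 1  {7} 1  {8} 1
  2 to go: {3,5} 1  {4,8} 1  {5,7} 2  {5,8} 2  {6,7} 1  {7,8} 2
  3 to go: {0,6,7} 1  {1,3,5} 1  {2,4,8} 1  {3,5,7} 3  {3,5,8} 3  {4,5,8} 3  {4,7,8} 3  {5,6,7} 3  {5,7,8} 6  {6,7,8} 3
  4 to go: {0,5,6,7} 4  {0,6,7,8} 4  {1,3,5,7} 4  {1,3,5,8} 4  {2,4,5,8} 4  {2,4,7,8} 4  {3,4,5,8} 6  {3,5,6,7} 6  {3,5,7,8} 12  {4,5,7,8} 12  {4,6,7,8} 6  {5,6,7,8} 12
  5 to go: {0,3,5,6,7} 10  {0,4,6,7,8} 10  {0,5,6,7,8} 20  {1,3,4,5,8} 10  {1,3,5,6,7} 10  {1,3,5,7,8} 20  {2,3,4,5,8} 10  {2,4,5,7,8} 20  {2,4,6,7,8} 10  {3,4,5,7,8} 30  {3,5,6,7,8} 30  {4,5,6,7,8} 30
  6 to go: {0,1,3,5,6,7} 20  {0,2,4,6,7,8} 20  {0,3,5,6,7,8} 60  {0,4,5,6,7,8} 60  {1,2,3,4,5,8} 20  {1,3,4,5,7,8} 60  {1,3,5,6,7,8} 60  {2,3,4,5,7,8} 60  {2,4,5,6,7,8} 60  {3,4,5,6,7,8} 90
  7 to go: {0,1,3,5,6,7,8} 140  {0,2,4,5,6,7,8} 140  {0,3,4,5,6,7,8} 210  {1,2,3,4,5,7,8} 140  {1,3,4,5,6,7,8} 210  {2,3,4,5,6,7,8} 210
  if 0:c drops first: 560 orders
  if 1:x drops first: 560 orders
  if 2:y drops first: 560 orders
heap linearizations: 1680

1680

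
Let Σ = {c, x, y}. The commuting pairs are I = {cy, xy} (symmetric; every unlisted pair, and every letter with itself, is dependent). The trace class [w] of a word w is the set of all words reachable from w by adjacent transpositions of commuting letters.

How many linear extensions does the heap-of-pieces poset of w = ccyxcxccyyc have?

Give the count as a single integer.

#0=c has no predecessor
#1=c depends on [0:c]
#2=y has no predecessor
#3=x depends on [1:c]
#4=c depends on [3:x]
#5=x depends on [4:c]
#6=c depends on [5:x]
#7=c depends on [6:c]
#8=y depends on [2:y]
#9=y depends on [8:y]
#10=c depends on [7:c]
sources: [0:c, 2:y]
N(rest) = Σ N(rest − s) over sources s of rest; N(one piece) = 1:
  size 1 → [9]=1  [10]=1
  size 2 → [7,10]=1  [8,9]=1  [9,10]=2
  size 3 → [2,8,9]=1  [6,7,10]=1  [7,9,10]=3  [8,9,10]=3
  size 4 → [2,8,9,10]=4  [5,6,7,10]=1  [6,7,9,10]=4  [7,8,9,10]=6
  size 5 → [2,7,8,9,10]=10  [4,5,6,7,10]=1  [5,6,7,9,10]=5  [6,7,8,9,10]=10
  size 6 → [2,6,7,8,9,10]=20  [3,4,5,6,7,10]=1  [4,5,6,7,9,10]=6  [5,6,7,8,9,10]=15
  size 7 → [1,3,4,5,6,7,10]=1  [2,5,6,7,8,9,10]=35  [3,4,5,6,7,9,10]=7  [4,5,6,7,8,9,10]=21
  size 8 → [0,1,3,4,5,6,7,10]=1  [1,3,4,5,6,7,9,10]=8  [2,4,5,6,7,8,9,10]=56  [3,4,5,6,7,8,9,10]=28
  size 9 → [0,1,3,4,5,6,7,9,10]=9  [1,3,4,5,6,7,8,9,10]=36  [2,3,4,5,6,7,8,9,10]=84
  first=0(c) contributes 120
  first=2(y) contributes 45
|[w]| = 165

165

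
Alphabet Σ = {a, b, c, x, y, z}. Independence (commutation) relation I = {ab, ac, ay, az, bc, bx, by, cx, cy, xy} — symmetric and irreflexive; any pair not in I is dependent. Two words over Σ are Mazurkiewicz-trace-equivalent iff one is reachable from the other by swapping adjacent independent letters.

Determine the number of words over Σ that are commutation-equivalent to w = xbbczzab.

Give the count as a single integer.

drop 0:x onto floor
drop 1:b onto floor
drop 2:b onto {1:b}
drop 3:c onto floor
drop 4:z onto {0:x, 2:b, 3:c}
drop 5:z onto {4:z}
drop 6:a onto {0:x}
drop 7:b onto {5:z}
ground layer = {0:x, 1:b, 3:c}
drop-orders for the pieces not yet dropped (sum over which currently-grounded one goes next):
  1 to go: {6} 1  {7} 1
  2 to go: {5,7} 1  {6,7} 2
  3 to go: {4,5,7} 1  {5,6,7} 3
  4 to go: {2,4,5,7} 1  {3,4,5,7} 1  {4,5,6,7} 4
  5 to go: {0,4,5,6,7} 4  {1,2,4,5,7} 1  {2,3,4,5,7} 2  {2,4,5,6,7} 5  {3,4,5,6,7} 5
  6 to go: {0,2,4,5,6,7} 9  {0,3,4,5,6,7} 9  {1,2,3,4,5,7} 3  {1,2,4,5,6,7} 6  {2,3,4,5,6,7} 12
  if 0:x drops first: 21 orders
  if 1:b drops first: 30 orders
  if 3:c drops first: 15 orders
heap linearizations: 66

66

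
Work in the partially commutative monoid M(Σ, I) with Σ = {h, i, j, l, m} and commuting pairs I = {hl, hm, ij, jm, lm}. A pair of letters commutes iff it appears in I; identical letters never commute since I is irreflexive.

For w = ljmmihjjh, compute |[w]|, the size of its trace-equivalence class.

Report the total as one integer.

#0=l has no predecessor
#1=j depends on [0:l]
#2=m has no predecessor
#3=m depends on [2:m]
#4=i depends on [0:l, 3:m]
#5=h depends on [1:j, 4:i]
#6=j depends on [5:h]
#7=j depends on [6:j]
#8=h depends on [7:j]
sources: [0:l, 2:m]
N(rest) = Σ N(rest − s) over sources s of rest; N(one piece) = 1:
  size 1 → [8]=1
  size 2 → [7,8]=1
  size 3 → [6,7,8]=1
  size 4 → [5,6,7,8]=1
  size 5 → [1,5,6,7,8]=1  [4,5,6,7,8]=1
  size 6 → [1,4,5,6,7,8]=2  [3,4,5,6,7,8]=1
  size 7 → [0,1,4,5,6,7,8]=2  [1,3,4,5,6,7,8]=3  [2,3,4,5,6,7,8]=1
  first=0(l) contributes 4
  first=2(m) contributes 5
|[w]| = 9

9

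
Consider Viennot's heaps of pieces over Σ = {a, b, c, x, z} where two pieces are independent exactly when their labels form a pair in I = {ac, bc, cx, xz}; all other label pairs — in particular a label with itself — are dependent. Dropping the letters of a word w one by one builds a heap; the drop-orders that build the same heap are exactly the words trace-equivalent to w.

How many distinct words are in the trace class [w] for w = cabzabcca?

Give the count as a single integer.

30

piece 0:c — minimal
piece 1:a — minimal
piece 2:b rests on {1:a}
piece 3:z rests on {0:c, 2:b}
piece 4:a rests on {3:z}
piece 5:b rests on {4:a}
piece 6:c rests on {3:z}
piece 7:c rests on {6:c}
piece 8:a rests on {5:b}
minimal pieces: {0:c, 1:a}
ways to finish when only these pieces remain (= sum over removing one remaining piece with nothing left below it):
  1 left: {7}→1  {8}→1
  2 left: {5,8}→1  {6,7}→1  {7,8}→2
  3 left: {4,5,8}→1  {5,7,8}→3  {6,7,8}→3
  4 left: {4,5,7,8}→4  {5,6,7,8}→6
  5 left: {4,5,6,7,8}→10
  6 left: {3,4,5,6,7,8}→10
  7 left: {0,3,4,5,6,7,8}→10  {2,3,4,5,6,7,8}→10
  placing 0:c first → 10 extensions
  placing 1:a first → 20 extensions
total linear extensions = 30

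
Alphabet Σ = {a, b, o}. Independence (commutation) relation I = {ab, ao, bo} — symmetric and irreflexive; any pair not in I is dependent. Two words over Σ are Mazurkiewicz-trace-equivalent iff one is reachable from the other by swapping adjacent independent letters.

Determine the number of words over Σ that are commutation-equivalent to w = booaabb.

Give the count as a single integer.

0(b) covers ∅
1(o) covers ∅
2(o) covers 1:o
3(a) covers ∅
4(a) covers 3:a
5(b) covers 0:b
6(b) covers 5:b
floor of heap: 0:b, 1:o, 3:a
completions by unplaced set U, small U first (add the entries for U minus each lowest piece of U):
  |U|=1: {2}:1  {4}:1  {6}:1
  |U|=2: {1,2}:1  {2,4}:2  {2,6}:2  {3,4}:1  {4,6}:2  {5,6}:1
  |U|=3: {0,5,6}:1  {1,2,4}:3  {1,2,6}:3  {2,3,4}:3  {2,4,6}:6  {2,5,6}:3  {3,4,6}:3  {4,5,6}:3
  |U|=4: {0,2,5,6}:4  {0,4,5,6}:4  {1,2,3,4}:6  {1,2,4,6}:12  {1,2,5,6}:6  {2,3,4,6}:12  {2,4,5,6}:12  {3,4,5,6}:6
  |U|=5: {0,1,2,5,6}:10  {0,2,4,5,6}:20  {0,3,4,5,6}:10  {1,2,3,4,6}:30  {1,2,4,5,6}:30  {2,3,4,5,6}:30
  start at 0(b): 90
  start at 1(o): 60
  start at 3(a): 60
sum over floor = 210

210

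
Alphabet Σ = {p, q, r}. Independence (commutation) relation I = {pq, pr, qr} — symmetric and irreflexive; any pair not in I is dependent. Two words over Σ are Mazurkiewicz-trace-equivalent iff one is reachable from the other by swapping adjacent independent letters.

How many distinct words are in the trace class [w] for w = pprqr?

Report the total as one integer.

#0=p has no predecessor
#1=p depends on [0:p]
#2=r has no predecessor
#3=q has no predecessor
#4=r depends on [2:r]
sources: [0:p, 2:r, 3:q]
N(rest) = Σ N(rest − s) over sources s of rest; N(one piece) = 1:
  size 1 → [1]=1  [3]=1  [4]=1
  size 2 → [0,1]=1  [1,3]=2  [1,4]=2  [2,4]=1  [3,4]=2
  size 3 → [0,1,3]=3  [0,1,4]=3  [1,2,4]=3  [1,3,4]=6  [2,3,4]=3
  first=0(p) contributes 12
  first=2(r) contributes 12
  first=3(q) contributes 6
|[w]| = 30

30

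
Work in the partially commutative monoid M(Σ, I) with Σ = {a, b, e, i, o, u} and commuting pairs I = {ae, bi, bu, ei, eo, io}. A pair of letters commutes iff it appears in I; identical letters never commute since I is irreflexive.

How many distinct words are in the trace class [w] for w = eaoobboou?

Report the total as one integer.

4

drop 0:e onto floor
drop 1:a onto floor
drop 2:o onto {1:a}
drop 3:o onto {2:o}
drop 4:b onto {0:e, 3:o}
drop 5:b onto {4:b}
drop 6:o onto {5:b}
drop 7:o onto {6:o}
drop 8:u onto {7:o}
ground layer = {0:e, 1:a}
drop-orders for the pieces not yet dropped (sum over which currently-grounded one goes next):
  1 to go: {8} 1
  2 to go: {7,8} 1
  3 to go: {6,7,8} 1
  4 to go: {5,6,7,8} 1
  5 to go: {4,5,6,7,8} 1
  6 to go: {0,4,5,6,7,8} 1  {3,4,5,6,7,8} 1
  7 to go: {0,3,4,5,6,7,8} 2  {2,3,4,5,6,7,8} 1
  if 0:e drops first: 1 orders
  if 1:a drops first: 3 orders
heap linearizations: 4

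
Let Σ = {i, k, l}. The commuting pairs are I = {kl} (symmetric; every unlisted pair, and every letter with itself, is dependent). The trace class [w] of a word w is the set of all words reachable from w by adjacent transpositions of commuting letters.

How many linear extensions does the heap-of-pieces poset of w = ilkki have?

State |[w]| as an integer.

3

0(i) covers ∅
1(l) covers 0:i
2(k) covers 0:i
3(k) covers 2:k
4(i) covers 1:l, 3:k
floor of heap: 0:i
completions by unplaced set U, small U first (add the entries for U minus each lowest piece of U):
  |U|=1: {4}:1
  |U|=2: {1,4}:1  {3,4}:1
  |U|=3: {1,3,4}:2  {2,3,4}:1
  start at 0(i): 3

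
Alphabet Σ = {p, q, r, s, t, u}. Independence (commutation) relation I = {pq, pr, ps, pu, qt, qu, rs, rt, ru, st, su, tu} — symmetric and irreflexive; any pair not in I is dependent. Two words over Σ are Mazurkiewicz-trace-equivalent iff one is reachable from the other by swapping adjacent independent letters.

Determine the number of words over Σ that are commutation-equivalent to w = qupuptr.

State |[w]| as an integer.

210

0(q) covers ∅
1(u) covers ∅
2(p) covers ∅
3(u) covers 1:u
4(p) covers 2:p
5(t) covers 4:p
6(r) covers 0:q
floor of heap: 0:q, 1:u, 2:p
completions by unplaced set U, small U first (add the entries for U minus each lowest piece of U):
  |U|=1: {3}:1  {5}:1  {6}:1
  |U|=2: {0,6}:1  {1,3}:1  {3,5}:2  {3,6}:2  {4,5}:1  {5,6}:2
  |U|=3: {0,3,6}:3  {0,5,6}:3  {1,3,5}:3  {1,3,6}:3  {2,4,5}:1  {3,4,5}:3  {3,5,6}:6  {4,5,6}:3
  |U|=4: {0,1,3,6}:6  {0,3,5,6}:12  {0,4,5,6}:6  {1,3,4,5}:6  {1,3,5,6}:12  {2,3,4,5}:4  {2,4,5,6}:4  {3,4,5,6}:12
  |U|=5: {0,1,3,5,6}:30  {0,2,4,5,6}:10  {0,3,4,5,6}:30  {1,2,3,4,5}:10  {1,3,4,5,6}:30  {2,3,4,5,6}:20
  start at 0(q): 60
  start at 1(u): 60
  start at 2(p): 90
sum over floor = 210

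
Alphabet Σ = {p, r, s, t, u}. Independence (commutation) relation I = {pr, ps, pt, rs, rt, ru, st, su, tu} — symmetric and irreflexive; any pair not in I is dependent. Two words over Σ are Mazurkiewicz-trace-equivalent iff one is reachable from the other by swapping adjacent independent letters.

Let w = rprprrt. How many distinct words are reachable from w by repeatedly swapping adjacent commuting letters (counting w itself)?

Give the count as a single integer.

105

#0=r has no predecessor
#1=p has no predecessor
#2=r depends on [0:r]
#3=p depends on [1:p]
#4=r depends on [2:r]
#5=r depends on [4:r]
#6=t has no predecessor
sources: [0:r, 1:p, 6:t]
N(rest) = Σ N(rest − s) over sources s of rest; N(one piece) = 1:
  size 1 → [3]=1  [5]=1  [6]=1
  size 2 → [1,3]=1  [3,5]=2  [3,6]=2  [4,5]=1  [5,6]=2
  size 3 → [1,3,5]=3  [1,3,6]=3  [2,4,5]=1  [3,4,5]=3  [3,5,6]=6  [4,5,6]=3
  size 4 → [0,2,4,5]=1  [1,3,4,5]=6  [1,3,5,6]=12  [2,3,4,5]=4  [2,4,5,6]=4  [3,4,5,6]=12
  size 5 → [0,2,3,4,5]=5  [0,2,4,5,6]=5  [1,2,3,4,5]=10  [1,3,4,5,6]=30  [2,3,4,5,6]=20
  first=0(r) contributes 60
  first=1(p) contributes 30
  first=6(t) contributes 15
|[w]| = 105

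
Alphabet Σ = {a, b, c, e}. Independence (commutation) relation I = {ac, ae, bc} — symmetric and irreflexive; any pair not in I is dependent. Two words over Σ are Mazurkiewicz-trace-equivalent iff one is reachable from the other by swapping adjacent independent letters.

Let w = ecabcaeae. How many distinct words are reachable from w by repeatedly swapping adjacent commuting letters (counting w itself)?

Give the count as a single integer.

piece 0:e — minimal
piece 1:c rests on {0:e}
piece 2:a — minimal
piece 3:b rests on {0:e, 2:a}
piece 4:c rests on {1:c}
piece 5:a rests on {3:b}
piece 6:e rests on {3:b, 4:c}
piece 7:a rests on {5:a}
piece 8:e rests on {6:e}
minimal pieces: {0:e, 2:a}
ways to finish when only these pieces remain (= sum over removing one remaining piece with nothing left below it):
  1 left: {7}→1  {8}→1
  2 left: {5,7}→1  {6,8}→1  {7,8}→2
  3 left: {4,6,8}→1  {5,7,8}→3  {6,7,8}→3
  4 left: {1,4,6,8}→1  {4,6,7,8}→4  {5,6,7,8}→6
  5 left: {1,4,6,7,8}→5  {3,5,6,7,8}→6  {4,5,6,7,8}→10
  6 left: {1,4,5,6,7,8}→15  {2,3,5,6,7,8}→6  {3,4,5,6,7,8}→16
  7 left: {1,3,4,5,6,7,8}→31  {2,3,4,5,6,7,8}→22
  placing 0:e first → 53 extensions
  placing 2:a first → 31 extensions
total linear extensions = 84

84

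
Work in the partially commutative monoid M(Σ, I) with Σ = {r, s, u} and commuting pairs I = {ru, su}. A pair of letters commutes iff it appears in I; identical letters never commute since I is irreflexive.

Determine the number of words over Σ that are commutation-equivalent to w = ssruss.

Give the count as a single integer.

6

drop 0:s onto floor
drop 1:s onto {0:s}
drop 2:r onto {1:s}
drop 3:u onto floor
drop 4:s onto {2:r}
drop 5:s onto {4:s}
ground layer = {0:s, 3:u}
drop-orders for the pieces not yet dropped (sum over which currently-grounded one goes next):
  1 to go: {3} 1  {5} 1
  2 to go: {3,5} 2  {4,5} 1
  3 to go: {2,4,5} 1  {3,4,5} 3
  4 to go: {1,2,4,5} 1  {2,3,4,5} 4
  if 0:s drops first: 5 orders
  if 3:u drops first: 1 orders
heap linearizations: 6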